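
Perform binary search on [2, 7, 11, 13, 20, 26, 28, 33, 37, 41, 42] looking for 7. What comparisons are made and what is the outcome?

Binary search for 7 in [2, 7, 11, 13, 20, 26, 28, 33, 37, 41, 42]:

lo=0, hi=10, mid=5, arr[mid]=26 -> 26 > 7, search left half
lo=0, hi=4, mid=2, arr[mid]=11 -> 11 > 7, search left half
lo=0, hi=1, mid=0, arr[mid]=2 -> 2 < 7, search right half
lo=1, hi=1, mid=1, arr[mid]=7 -> Found target at index 1!

Binary search finds 7 at index 1 after 4 comparisons. The search repeatedly halves the search space by comparing with the middle element.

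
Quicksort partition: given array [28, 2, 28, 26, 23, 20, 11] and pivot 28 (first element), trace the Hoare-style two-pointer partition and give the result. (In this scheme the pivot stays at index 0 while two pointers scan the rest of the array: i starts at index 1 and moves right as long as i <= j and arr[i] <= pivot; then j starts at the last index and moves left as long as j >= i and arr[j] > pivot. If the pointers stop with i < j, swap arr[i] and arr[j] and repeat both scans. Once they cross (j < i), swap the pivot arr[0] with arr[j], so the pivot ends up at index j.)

Hoare-style two-pointer partition with pivot = 28:

Initial array: [28, 2, 28, 26, 23, 20, 11]

Pointers start at i = 1, j = 6.
i ends at 7, j ends at 6: the pointers have crossed (j < i), so scanning stops.

Swap pivot arr[0] with arr[6] to place pivot at position 6: [11, 2, 28, 26, 23, 20, 28]
Pivot position: 6

After partitioning with pivot 28, the array becomes [11, 2, 28, 26, 23, 20, 28]. The pivot is placed at index 6. All elements to the left of the pivot are <= 28, and all elements to the right are > 28.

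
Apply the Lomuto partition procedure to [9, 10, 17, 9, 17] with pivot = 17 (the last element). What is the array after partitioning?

Lomuto partition with pivot = 17:

Initial array: [9, 10, 17, 9, 17]

arr[0]=9 <= 17: swap with position 0, array becomes [9, 10, 17, 9, 17]
arr[1]=10 <= 17: swap with position 1, array becomes [9, 10, 17, 9, 17]
arr[2]=17 <= 17: swap with position 2, array becomes [9, 10, 17, 9, 17]
arr[3]=9 <= 17: swap with position 3, array becomes [9, 10, 17, 9, 17]

Place pivot at position 4: [9, 10, 17, 9, 17]
Pivot position: 4

After partitioning with pivot 17, the array becomes [9, 10, 17, 9, 17]. The pivot is placed at index 4. All elements to the left of the pivot are <= 17, and all elements to the right are > 17.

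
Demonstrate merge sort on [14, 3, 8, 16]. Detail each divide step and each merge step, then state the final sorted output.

Merge sort trace:

Split: [14, 3, 8, 16] -> [14, 3] and [8, 16]
  Split: [14, 3] -> [14] and [3]
  Merge: [14] + [3] -> [3, 14]
  Split: [8, 16] -> [8] and [16]
  Merge: [8] + [16] -> [8, 16]
Merge: [3, 14] + [8, 16] -> [3, 8, 14, 16]

Final sorted array: [3, 8, 14, 16]

The merge sort proceeds by recursively splitting the array and merging sorted halves.
After all merges, the sorted array is [3, 8, 14, 16].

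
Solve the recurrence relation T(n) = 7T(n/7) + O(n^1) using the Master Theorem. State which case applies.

Master Theorem for T(n) = 7T(n/7) + O(n^1):

a = 7, b = 7, c = 1
log_b(a) = log_7(7) = 1.0000

Case 2: c = 1 = log_7(7) = 1.0000
T(n) = O(n^1 log n) = O(n log n)

For T(n) = 7T(n/7) + O(n^1): log_7(7) = 1.0000. This is Case 2 of the Master Theorem (c = log_b(a), equal work at all levels), giving O(n log n).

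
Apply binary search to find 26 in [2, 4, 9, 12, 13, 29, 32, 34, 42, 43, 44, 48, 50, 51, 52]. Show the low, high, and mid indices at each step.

Binary search for 26 in [2, 4, 9, 12, 13, 29, 32, 34, 42, 43, 44, 48, 50, 51, 52]:

lo=0, hi=14, mid=7, arr[mid]=34 -> 34 > 26, search left half
lo=0, hi=6, mid=3, arr[mid]=12 -> 12 < 26, search right half
lo=4, hi=6, mid=5, arr[mid]=29 -> 29 > 26, search left half
lo=4, hi=4, mid=4, arr[mid]=13 -> 13 < 26, search right half
lo=5 > hi=4, target 26 not found

Binary search determines that 26 is not in the array after 4 comparisons. The search space was exhausted without finding the target.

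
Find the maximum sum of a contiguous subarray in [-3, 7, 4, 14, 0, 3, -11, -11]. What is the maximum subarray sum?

Using Kadane's algorithm on [-3, 7, 4, 14, 0, 3, -11, -11]:

Scanning through the array:
Position 1 (value 7): max_ending_here = 7, max_so_far = 7
Position 2 (value 4): max_ending_here = 11, max_so_far = 11
Position 3 (value 14): max_ending_here = 25, max_so_far = 25
Position 4 (value 0): max_ending_here = 25, max_so_far = 25
Position 5 (value 3): max_ending_here = 28, max_so_far = 28
Position 6 (value -11): max_ending_here = 17, max_so_far = 28
Position 7 (value -11): max_ending_here = 6, max_so_far = 28

Maximum subarray: [7, 4, 14, 0, 3]
Maximum sum: 28

The maximum subarray is [7, 4, 14, 0, 3] with sum 28. This subarray runs from index 1 to index 5.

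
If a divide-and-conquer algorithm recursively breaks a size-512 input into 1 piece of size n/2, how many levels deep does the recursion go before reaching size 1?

For divide and conquer with division factor 2:

Problem sizes at each level:
Level 0: 512
Level 1: 256
Level 2: 128
Level 3: 64
Level 4: 32
Level 5: 16
Level 6: 8
Level 7: 4
Level 8: 2
Level 9: 1

The root is level 0 and the size-1 base case is level 9 (the tree spans levels 0 through 9, i.e. 10 levels counting the root), so the depth is the number of divisions: log_2(512) = 9

The recursion tree depth is log_2(512) = 9. At each level, the problem size is divided by 2, so it takes 9 divisions to reduce to a base case of size 1. The algorithm makes 1 recursive call at each level.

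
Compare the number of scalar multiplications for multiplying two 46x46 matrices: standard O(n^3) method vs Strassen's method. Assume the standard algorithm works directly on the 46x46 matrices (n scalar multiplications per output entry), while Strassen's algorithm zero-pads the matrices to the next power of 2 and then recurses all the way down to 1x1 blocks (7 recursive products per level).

Matrix multiplication for 46x46 matrices:

Strassen's algorithm requires power-of-2 dimensions. Pad 46x46 to 64x64 (next power of 2).

Standard algorithm: 46^3 = 97336 multiplications
Strassen's algorithm: 7^(log2(64)) = 7^6 = 117649 multiplications
Difference: 97336 - 117649 = -20313 (Strassen uses MORE here due to padding overhead — for small or just-over-power-of-2 n, padding can outweigh the per-level savings)

Standard: 97336 multiplications (46^3). Strassen: 117649 multiplications (7^6, after padding to 64x64). Strassen reduces 8 recursive multiplications to 7 at each level.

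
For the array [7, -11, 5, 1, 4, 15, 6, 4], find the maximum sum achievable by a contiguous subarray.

Using Kadane's algorithm on [7, -11, 5, 1, 4, 15, 6, 4]:

Scanning through the array:
Position 1 (value -11): max_ending_here = -4, max_so_far = 7
Position 2 (value 5): max_ending_here = 5, max_so_far = 7
Position 3 (value 1): max_ending_here = 6, max_so_far = 7
Position 4 (value 4): max_ending_here = 10, max_so_far = 10
Position 5 (value 15): max_ending_here = 25, max_so_far = 25
Position 6 (value 6): max_ending_here = 31, max_so_far = 31
Position 7 (value 4): max_ending_here = 35, max_so_far = 35

Maximum subarray: [5, 1, 4, 15, 6, 4]
Maximum sum: 35

The maximum subarray is [5, 1, 4, 15, 6, 4] with sum 35. This subarray runs from index 2 to index 7.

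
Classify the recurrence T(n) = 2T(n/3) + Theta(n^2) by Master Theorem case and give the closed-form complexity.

Master Theorem for T(n) = 2T(n/3) + O(n^2):

a = 2, b = 3, c = 2
log_b(a) = log_3(2) = 0.6309

Case 3: c = 2 > log_3(2) = 0.6309
T(n) = O(n^2) = O(n^2)

For T(n) = 2T(n/3) + O(n^2): log_3(2) = 0.6309. This is Case 3 of the Master Theorem (c > log_b(a), work dominated by root), giving O(n^2).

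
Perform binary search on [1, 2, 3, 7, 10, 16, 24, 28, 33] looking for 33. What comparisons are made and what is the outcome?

Binary search for 33 in [1, 2, 3, 7, 10, 16, 24, 28, 33]:

lo=0, hi=8, mid=4, arr[mid]=10 -> 10 < 33, search right half
lo=5, hi=8, mid=6, arr[mid]=24 -> 24 < 33, search right half
lo=7, hi=8, mid=7, arr[mid]=28 -> 28 < 33, search right half
lo=8, hi=8, mid=8, arr[mid]=33 -> Found target at index 8!

Binary search finds 33 at index 8 after 4 comparisons. The search repeatedly halves the search space by comparing with the middle element.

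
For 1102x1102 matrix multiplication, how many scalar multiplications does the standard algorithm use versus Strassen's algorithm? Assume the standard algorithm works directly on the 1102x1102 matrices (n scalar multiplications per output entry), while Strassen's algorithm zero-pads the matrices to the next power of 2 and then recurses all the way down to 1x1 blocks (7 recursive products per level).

Matrix multiplication for 1102x1102 matrices:

Strassen's algorithm requires power-of-2 dimensions. Pad 1102x1102 to 2048x2048 (next power of 2).

Standard algorithm: 1102^3 = 1338273208 multiplications
Strassen's algorithm: 7^(log2(2048)) = 7^11 = 1977326743 multiplications
Difference: 1338273208 - 1977326743 = -639053535 (Strassen uses MORE here due to padding overhead — for small or just-over-power-of-2 n, padding can outweigh the per-level savings)

Standard: 1338273208 multiplications (1102^3). Strassen: 1977326743 multiplications (7^11, after padding to 2048x2048). Strassen reduces 8 recursive multiplications to 7 at each level.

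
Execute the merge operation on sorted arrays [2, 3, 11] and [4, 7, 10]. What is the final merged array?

Merging process:

Compare 2 vs 4: take 2 from left. Merged: [2]
Compare 3 vs 4: take 3 from left. Merged: [2, 3]
Compare 11 vs 4: take 4 from right. Merged: [2, 3, 4]
Compare 11 vs 7: take 7 from right. Merged: [2, 3, 4, 7]
Compare 11 vs 10: take 10 from right. Merged: [2, 3, 4, 7, 10]
Append remaining from left: [11]. Merged: [2, 3, 4, 7, 10, 11]

Final merged array: [2, 3, 4, 7, 10, 11]
Total comparisons: 5

The merged array is [2, 3, 4, 7, 10, 11], requiring 5 comparisons. The merge step runs in O(n) time where n is the total number of elements.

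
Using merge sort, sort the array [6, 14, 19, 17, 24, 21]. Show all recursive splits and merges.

Merge sort trace:

Split: [6, 14, 19, 17, 24, 21] -> [6, 14, 19] and [17, 24, 21]
  Split: [6, 14, 19] -> [6] and [14, 19]
    Split: [14, 19] -> [14] and [19]
    Merge: [14] + [19] -> [14, 19]
  Merge: [6] + [14, 19] -> [6, 14, 19]
  Split: [17, 24, 21] -> [17] and [24, 21]
    Split: [24, 21] -> [24] and [21]
    Merge: [24] + [21] -> [21, 24]
  Merge: [17] + [21, 24] -> [17, 21, 24]
Merge: [6, 14, 19] + [17, 21, 24] -> [6, 14, 17, 19, 21, 24]

Final sorted array: [6, 14, 17, 19, 21, 24]

The merge sort proceeds by recursively splitting the array and merging sorted halves.
After all merges, the sorted array is [6, 14, 17, 19, 21, 24].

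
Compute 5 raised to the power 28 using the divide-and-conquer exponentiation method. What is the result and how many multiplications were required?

Computing 5^28 by squaring (build up from 5^1; each line after the first costs one multiplication):

5^1 = 5
5^2 = (5^1)^2 = 5^2 = 25
5^3 = 5 * 5^2 = 5 * 25 = 125
5^6 = (5^3)^2 = 125^2 = 15625
5^7 = 5 * 5^6 = 5 * 15625 = 78125
5^14 = (5^7)^2 = 78125^2 = 6103515625
5^28 = (5^14)^2 = 6103515625^2 = 37252902984619140625

Result: 37252902984619140625
Multiplications needed: 6 (6 lines after 5^1)

5^28 = 37252902984619140625. Using exponentiation by squaring, this requires 6 multiplications. The key idea: if the exponent is even, square the half-power; if odd, multiply by the base once.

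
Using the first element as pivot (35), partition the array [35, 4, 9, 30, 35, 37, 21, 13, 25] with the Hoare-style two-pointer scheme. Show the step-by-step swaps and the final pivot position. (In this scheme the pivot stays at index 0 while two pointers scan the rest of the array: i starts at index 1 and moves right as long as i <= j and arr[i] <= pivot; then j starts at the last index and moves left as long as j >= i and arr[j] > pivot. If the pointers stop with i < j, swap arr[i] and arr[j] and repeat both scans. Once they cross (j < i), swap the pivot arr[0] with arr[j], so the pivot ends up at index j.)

Hoare-style two-pointer partition with pivot = 35:

Initial array: [35, 4, 9, 30, 35, 37, 21, 13, 25]

Pointers start at i = 1, j = 8.
i stops at index 5 (arr[5]=37 > 35), j stops at index 8 (arr[8]=25 <= 35): swap arr[5] and arr[8], array becomes [35, 4, 9, 30, 35, 25, 21, 13, 37]
i ends at 8, j ends at 7: the pointers have crossed (j < i), so scanning stops.

Swap pivot arr[0] with arr[7] to place pivot at position 7: [13, 4, 9, 30, 35, 25, 21, 35, 37]
Pivot position: 7

After partitioning with pivot 35, the array becomes [13, 4, 9, 30, 35, 25, 21, 35, 37]. The pivot is placed at index 7. All elements to the left of the pivot are <= 35, and all elements to the right are > 35.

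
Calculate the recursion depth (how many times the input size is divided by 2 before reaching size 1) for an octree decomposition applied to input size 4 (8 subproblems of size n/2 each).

For divide and conquer with division factor 2:

Problem sizes at each level:
Level 0: 4
Level 1: 2
Level 2: 1

The root is level 0 and the size-1 base case is level 2 (the tree spans levels 0 through 2, i.e. 3 levels counting the root), so the depth is the number of divisions: log_2(4) = 2

The recursion tree depth is log_2(4) = 2. At each level, the problem size is divided by 2, so it takes 2 divisions to reduce to a base case of size 1. The algorithm makes 8 recursive calls at each level.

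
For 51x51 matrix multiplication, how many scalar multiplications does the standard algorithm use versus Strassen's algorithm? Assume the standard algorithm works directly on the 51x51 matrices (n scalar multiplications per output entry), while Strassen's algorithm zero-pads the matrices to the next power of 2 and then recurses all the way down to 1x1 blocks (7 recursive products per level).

Matrix multiplication for 51x51 matrices:

Strassen's algorithm requires power-of-2 dimensions. Pad 51x51 to 64x64 (next power of 2).

Standard algorithm: 51^3 = 132651 multiplications
Strassen's algorithm: 7^(log2(64)) = 7^6 = 117649 multiplications
Savings: 132651 - 117649 = 15002 multiplications

Standard: 132651 multiplications (51^3). Strassen: 117649 multiplications (7^6, after padding to 64x64). Strassen reduces 8 recursive multiplications to 7 at each level.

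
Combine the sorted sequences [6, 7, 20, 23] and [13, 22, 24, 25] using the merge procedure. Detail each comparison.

Merging process:

Compare 6 vs 13: take 6 from left. Merged: [6]
Compare 7 vs 13: take 7 from left. Merged: [6, 7]
Compare 20 vs 13: take 13 from right. Merged: [6, 7, 13]
Compare 20 vs 22: take 20 from left. Merged: [6, 7, 13, 20]
Compare 23 vs 22: take 22 from right. Merged: [6, 7, 13, 20, 22]
Compare 23 vs 24: take 23 from left. Merged: [6, 7, 13, 20, 22, 23]
Append remaining from right: [24, 25]. Merged: [6, 7, 13, 20, 22, 23, 24, 25]

Final merged array: [6, 7, 13, 20, 22, 23, 24, 25]
Total comparisons: 6

The merged array is [6, 7, 13, 20, 22, 23, 24, 25], requiring 6 comparisons. The merge step runs in O(n) time where n is the total number of elements.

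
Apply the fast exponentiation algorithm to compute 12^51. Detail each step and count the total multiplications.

Computing 12^51 by squaring (build up from 12^1; each line after the first costs one multiplication):

12^1 = 12
12^2 = (12^1)^2 = 12^2 = 144
12^3 = 12 * 12^2 = 12 * 144 = 1728
12^6 = (12^3)^2 = 1728^2 = 2985984
12^12 = (12^6)^2 = 2985984^2 = 8916100448256
12^24 = (12^12)^2 = 8916100448256^2 = 79496847203390844133441536
12^25 = 12 * 12^24 = 12 * 79496847203390844133441536 = 953962166440690129601298432
12^50 = (12^25)^2 = 953962166440690129601298432^2 = 910043815000214977332758527534256632492715260325658624
12^51 = 12 * 12^50 = 12 * 910043815000214977332758527534256632492715260325658624 = 10920525780002579727993102330411079589912583123907903488

Result: 10920525780002579727993102330411079589912583123907903488
Multiplications needed: 8 (8 lines after 12^1)

12^51 = 10920525780002579727993102330411079589912583123907903488. Using exponentiation by squaring, this requires 8 multiplications. The key idea: if the exponent is even, square the half-power; if odd, multiply by the base once.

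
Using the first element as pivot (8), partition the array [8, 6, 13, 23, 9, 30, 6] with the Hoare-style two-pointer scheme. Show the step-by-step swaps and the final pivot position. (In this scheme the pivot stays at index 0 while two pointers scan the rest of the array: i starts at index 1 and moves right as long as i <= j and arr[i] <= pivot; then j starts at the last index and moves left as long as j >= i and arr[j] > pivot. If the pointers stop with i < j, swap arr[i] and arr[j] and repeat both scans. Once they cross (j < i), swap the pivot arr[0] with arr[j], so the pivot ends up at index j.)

Hoare-style two-pointer partition with pivot = 8:

Initial array: [8, 6, 13, 23, 9, 30, 6]

Pointers start at i = 1, j = 6.
i stops at index 2 (arr[2]=13 > 8), j stops at index 6 (arr[6]=6 <= 8): swap arr[2] and arr[6], array becomes [8, 6, 6, 23, 9, 30, 13]
i ends at 3, j ends at 2: the pointers have crossed (j < i), so scanning stops.

Swap pivot arr[0] with arr[2] to place pivot at position 2: [6, 6, 8, 23, 9, 30, 13]
Pivot position: 2

After partitioning with pivot 8, the array becomes [6, 6, 8, 23, 9, 30, 13]. The pivot is placed at index 2. All elements to the left of the pivot are <= 8, and all elements to the right are > 8.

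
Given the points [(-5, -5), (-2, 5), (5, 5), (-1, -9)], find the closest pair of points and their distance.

Computing all pairwise distances among 4 points:

d((-5, -5), (-2, 5)) = 10.4403
d((-5, -5), (5, 5)) = 14.1421
d((-5, -5), (-1, -9)) = 5.6569 <-- minimum
d((-2, 5), (5, 5)) = 7.0
d((-2, 5), (-1, -9)) = 14.0357
d((5, 5), (-1, -9)) = 15.2315

Closest pair: (-5, -5) and (-1, -9) with distance 5.6569

The closest pair is (-5, -5) and (-1, -9) with Euclidean distance 5.6569. For 4 points, brute-force pairwise comparison is shown above. For large n, the divide-and-conquer algorithm (sort by x, recurse on halves, check the dividing strip) achieves O(n log n).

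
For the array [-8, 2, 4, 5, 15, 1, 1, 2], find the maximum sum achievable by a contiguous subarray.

Using Kadane's algorithm on [-8, 2, 4, 5, 15, 1, 1, 2]:

Scanning through the array:
Position 1 (value 2): max_ending_here = 2, max_so_far = 2
Position 2 (value 4): max_ending_here = 6, max_so_far = 6
Position 3 (value 5): max_ending_here = 11, max_so_far = 11
Position 4 (value 15): max_ending_here = 26, max_so_far = 26
Position 5 (value 1): max_ending_here = 27, max_so_far = 27
Position 6 (value 1): max_ending_here = 28, max_so_far = 28
Position 7 (value 2): max_ending_here = 30, max_so_far = 30

Maximum subarray: [2, 4, 5, 15, 1, 1, 2]
Maximum sum: 30

The maximum subarray is [2, 4, 5, 15, 1, 1, 2] with sum 30. This subarray runs from index 1 to index 7.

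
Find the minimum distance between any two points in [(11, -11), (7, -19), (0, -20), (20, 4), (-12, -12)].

Computing all pairwise distances among 5 points:

d((11, -11), (7, -19)) = 8.9443
d((11, -11), (0, -20)) = 14.2127
d((11, -11), (20, 4)) = 17.4929
d((11, -11), (-12, -12)) = 23.0217
d((7, -19), (0, -20)) = 7.0711 <-- minimum
d((7, -19), (20, 4)) = 26.4197
d((7, -19), (-12, -12)) = 20.2485
d((0, -20), (20, 4)) = 31.241
d((0, -20), (-12, -12)) = 14.4222
d((20, 4), (-12, -12)) = 35.7771

Closest pair: (7, -19) and (0, -20) with distance 7.0711

The closest pair is (7, -19) and (0, -20) with Euclidean distance 7.0711. For 5 points, brute-force pairwise comparison is shown above. For large n, the divide-and-conquer algorithm (sort by x, recurse on halves, check the dividing strip) achieves O(n log n).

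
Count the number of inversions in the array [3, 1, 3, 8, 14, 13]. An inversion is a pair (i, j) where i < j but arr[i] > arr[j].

Finding inversions in [3, 1, 3, 8, 14, 13]:

(0, 1): arr[0]=3 > arr[1]=1
(4, 5): arr[4]=14 > arr[5]=13

Total inversions: 2

The array has 2 inversion(s): (0,1), (4,5). Each pair (i,j) satisfies i < j and arr[i] > arr[j].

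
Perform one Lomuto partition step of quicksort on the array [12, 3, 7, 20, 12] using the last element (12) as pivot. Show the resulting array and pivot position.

Lomuto partition with pivot = 12:

Initial array: [12, 3, 7, 20, 12]

arr[0]=12 <= 12: swap with position 0, array becomes [12, 3, 7, 20, 12]
arr[1]=3 <= 12: swap with position 1, array becomes [12, 3, 7, 20, 12]
arr[2]=7 <= 12: swap with position 2, array becomes [12, 3, 7, 20, 12]
arr[3]=20 > 12: no swap

Place pivot at position 3: [12, 3, 7, 12, 20]
Pivot position: 3

After partitioning with pivot 12, the array becomes [12, 3, 7, 12, 20]. The pivot is placed at index 3. All elements to the left of the pivot are <= 12, and all elements to the right are > 12.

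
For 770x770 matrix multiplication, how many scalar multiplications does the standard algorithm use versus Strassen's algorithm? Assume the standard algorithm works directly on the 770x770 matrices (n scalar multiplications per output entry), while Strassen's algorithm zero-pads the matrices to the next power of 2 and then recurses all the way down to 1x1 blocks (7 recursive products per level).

Matrix multiplication for 770x770 matrices:

Strassen's algorithm requires power-of-2 dimensions. Pad 770x770 to 1024x1024 (next power of 2).

Standard algorithm: 770^3 = 456533000 multiplications
Strassen's algorithm: 7^(log2(1024)) = 7^10 = 282475249 multiplications
Savings: 456533000 - 282475249 = 174057751 multiplications

Standard: 456533000 multiplications (770^3). Strassen: 282475249 multiplications (7^10, after padding to 1024x1024). Strassen reduces 8 recursive multiplications to 7 at each level.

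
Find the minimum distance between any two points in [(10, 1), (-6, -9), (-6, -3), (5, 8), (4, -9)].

Computing all pairwise distances among 5 points:

d((10, 1), (-6, -9)) = 18.868
d((10, 1), (-6, -3)) = 16.4924
d((10, 1), (5, 8)) = 8.6023
d((10, 1), (4, -9)) = 11.6619
d((-6, -9), (-6, -3)) = 6.0 <-- minimum
d((-6, -9), (5, 8)) = 20.2485
d((-6, -9), (4, -9)) = 10.0
d((-6, -3), (5, 8)) = 15.5563
d((-6, -3), (4, -9)) = 11.6619
d((5, 8), (4, -9)) = 17.0294

Closest pair: (-6, -9) and (-6, -3) with distance 6.0

The closest pair is (-6, -9) and (-6, -3) with Euclidean distance 6.0. For 5 points, brute-force pairwise comparison is shown above. For large n, the divide-and-conquer algorithm (sort by x, recurse on halves, check the dividing strip) achieves O(n log n).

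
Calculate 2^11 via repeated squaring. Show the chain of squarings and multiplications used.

Computing 2^11 by squaring (build up from 2^1; each line after the first costs one multiplication):

2^1 = 2
2^2 = (2^1)^2 = 2^2 = 4
2^4 = (2^2)^2 = 4^2 = 16
2^5 = 2 * 2^4 = 2 * 16 = 32
2^10 = (2^5)^2 = 32^2 = 1024
2^11 = 2 * 2^10 = 2 * 1024 = 2048

Result: 2048
Multiplications needed: 5 (5 lines after 2^1)

2^11 = 2048. Using exponentiation by squaring, this requires 5 multiplications. The key idea: if the exponent is even, square the half-power; if odd, multiply by the base once.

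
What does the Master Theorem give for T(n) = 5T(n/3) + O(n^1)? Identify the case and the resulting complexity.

Master Theorem for T(n) = 5T(n/3) + O(n^1):

a = 5, b = 3, c = 1
log_b(a) = log_3(5) = 1.4650

Case 1: c = 1 < log_3(5) = 1.4650
T(n) = O(n^(log_3 5))

For T(n) = 5T(n/3) + O(n^1): log_3(5) = 1.4650. This is Case 1 of the Master Theorem (c < log_b(a), work dominated by leaves), giving O(n^(log_3 5)).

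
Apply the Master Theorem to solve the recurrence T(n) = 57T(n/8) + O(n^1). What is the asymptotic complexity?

Master Theorem for T(n) = 57T(n/8) + O(n^1):

a = 57, b = 8, c = 1
log_b(a) = log_8(57) = 1.9443

Case 1: c = 1 < log_8(57) = 1.9443
T(n) = O(n^(log_8 57))

For T(n) = 57T(n/8) + O(n^1): log_8(57) = 1.9443. This is Case 1 of the Master Theorem (c < log_b(a), work dominated by leaves), giving O(n^(log_8 57)).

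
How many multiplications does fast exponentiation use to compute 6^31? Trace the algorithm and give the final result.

Computing 6^31 by squaring (build up from 6^1; each line after the first costs one multiplication):

6^1 = 6
6^2 = (6^1)^2 = 6^2 = 36
6^3 = 6 * 6^2 = 6 * 36 = 216
6^6 = (6^3)^2 = 216^2 = 46656
6^7 = 6 * 6^6 = 6 * 46656 = 279936
6^14 = (6^7)^2 = 279936^2 = 78364164096
6^15 = 6 * 6^14 = 6 * 78364164096 = 470184984576
6^30 = (6^15)^2 = 470184984576^2 = 221073919720733357899776
6^31 = 6 * 6^30 = 6 * 221073919720733357899776 = 1326443518324400147398656

Result: 1326443518324400147398656
Multiplications needed: 8 (8 lines after 6^1)

6^31 = 1326443518324400147398656. Using exponentiation by squaring, this requires 8 multiplications. The key idea: if the exponent is even, square the half-power; if odd, multiply by the base once.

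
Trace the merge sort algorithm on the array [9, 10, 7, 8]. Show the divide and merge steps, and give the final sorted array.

Merge sort trace:

Split: [9, 10, 7, 8] -> [9, 10] and [7, 8]
  Split: [9, 10] -> [9] and [10]
  Merge: [9] + [10] -> [9, 10]
  Split: [7, 8] -> [7] and [8]
  Merge: [7] + [8] -> [7, 8]
Merge: [9, 10] + [7, 8] -> [7, 8, 9, 10]

Final sorted array: [7, 8, 9, 10]

The merge sort proceeds by recursively splitting the array and merging sorted halves.
After all merges, the sorted array is [7, 8, 9, 10].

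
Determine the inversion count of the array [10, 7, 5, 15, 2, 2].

Finding inversions in [10, 7, 5, 15, 2, 2]:

(0, 1): arr[0]=10 > arr[1]=7
(0, 2): arr[0]=10 > arr[2]=5
(0, 4): arr[0]=10 > arr[4]=2
(0, 5): arr[0]=10 > arr[5]=2
(1, 2): arr[1]=7 > arr[2]=5
(1, 4): arr[1]=7 > arr[4]=2
(1, 5): arr[1]=7 > arr[5]=2
(2, 4): arr[2]=5 > arr[4]=2
(2, 5): arr[2]=5 > arr[5]=2
(3, 4): arr[3]=15 > arr[4]=2
(3, 5): arr[3]=15 > arr[5]=2

Total inversions: 11

The array has 11 inversion(s): (0,1), (0,2), (0,4), (0,5), (1,2), (1,4), (1,5), (2,4), (2,5), (3,4), (3,5). Each pair (i,j) satisfies i < j and arr[i] > arr[j].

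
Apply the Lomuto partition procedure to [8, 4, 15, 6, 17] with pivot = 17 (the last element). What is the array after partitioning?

Lomuto partition with pivot = 17:

Initial array: [8, 4, 15, 6, 17]

arr[0]=8 <= 17: swap with position 0, array becomes [8, 4, 15, 6, 17]
arr[1]=4 <= 17: swap with position 1, array becomes [8, 4, 15, 6, 17]
arr[2]=15 <= 17: swap with position 2, array becomes [8, 4, 15, 6, 17]
arr[3]=6 <= 17: swap with position 3, array becomes [8, 4, 15, 6, 17]

Place pivot at position 4: [8, 4, 15, 6, 17]
Pivot position: 4

After partitioning with pivot 17, the array becomes [8, 4, 15, 6, 17]. The pivot is placed at index 4. All elements to the left of the pivot are <= 17, and all elements to the right are > 17.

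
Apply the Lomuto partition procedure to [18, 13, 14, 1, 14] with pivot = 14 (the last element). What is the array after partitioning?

Lomuto partition with pivot = 14:

Initial array: [18, 13, 14, 1, 14]

arr[0]=18 > 14: no swap
arr[1]=13 <= 14: swap with position 0, array becomes [13, 18, 14, 1, 14]
arr[2]=14 <= 14: swap with position 1, array becomes [13, 14, 18, 1, 14]
arr[3]=1 <= 14: swap with position 2, array becomes [13, 14, 1, 18, 14]

Place pivot at position 3: [13, 14, 1, 14, 18]
Pivot position: 3

After partitioning with pivot 14, the array becomes [13, 14, 1, 14, 18]. The pivot is placed at index 3. All elements to the left of the pivot are <= 14, and all elements to the right are > 14.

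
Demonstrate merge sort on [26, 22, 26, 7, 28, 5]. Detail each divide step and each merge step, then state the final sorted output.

Merge sort trace:

Split: [26, 22, 26, 7, 28, 5] -> [26, 22, 26] and [7, 28, 5]
  Split: [26, 22, 26] -> [26] and [22, 26]
    Split: [22, 26] -> [22] and [26]
    Merge: [22] + [26] -> [22, 26]
  Merge: [26] + [22, 26] -> [22, 26, 26]
  Split: [7, 28, 5] -> [7] and [28, 5]
    Split: [28, 5] -> [28] and [5]
    Merge: [28] + [5] -> [5, 28]
  Merge: [7] + [5, 28] -> [5, 7, 28]
Merge: [22, 26, 26] + [5, 7, 28] -> [5, 7, 22, 26, 26, 28]

Final sorted array: [5, 7, 22, 26, 26, 28]

The merge sort proceeds by recursively splitting the array and merging sorted halves.
After all merges, the sorted array is [5, 7, 22, 26, 26, 28].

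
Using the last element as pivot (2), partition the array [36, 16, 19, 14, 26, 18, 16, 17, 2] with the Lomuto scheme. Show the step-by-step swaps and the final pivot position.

Lomuto partition with pivot = 2:

Initial array: [36, 16, 19, 14, 26, 18, 16, 17, 2]

arr[0]=36 > 2: no swap
arr[1]=16 > 2: no swap
arr[2]=19 > 2: no swap
arr[3]=14 > 2: no swap
arr[4]=26 > 2: no swap
arr[5]=18 > 2: no swap
arr[6]=16 > 2: no swap
arr[7]=17 > 2: no swap

Place pivot at position 0: [2, 16, 19, 14, 26, 18, 16, 17, 36]
Pivot position: 0

After partitioning with pivot 2, the array becomes [2, 16, 19, 14, 26, 18, 16, 17, 36]. The pivot is placed at index 0. All elements to the left of the pivot are <= 2, and all elements to the right are > 2.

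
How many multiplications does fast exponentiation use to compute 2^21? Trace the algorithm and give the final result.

Computing 2^21 by squaring (build up from 2^1; each line after the first costs one multiplication):

2^1 = 2
2^2 = (2^1)^2 = 2^2 = 4
2^4 = (2^2)^2 = 4^2 = 16
2^5 = 2 * 2^4 = 2 * 16 = 32
2^10 = (2^5)^2 = 32^2 = 1024
2^20 = (2^10)^2 = 1024^2 = 1048576
2^21 = 2 * 2^20 = 2 * 1048576 = 2097152

Result: 2097152
Multiplications needed: 6 (6 lines after 2^1)

2^21 = 2097152. Using exponentiation by squaring, this requires 6 multiplications. The key idea: if the exponent is even, square the half-power; if odd, multiply by the base once.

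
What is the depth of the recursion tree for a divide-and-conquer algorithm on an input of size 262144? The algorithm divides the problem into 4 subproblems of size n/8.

For divide and conquer with division factor 8:

Problem sizes at each level:
Level 0: 262144
Level 1: 32768
Level 2: 4096
Level 3: 512
Level 4: 64
Level 5: 8
Level 6: 1

The root is level 0 and the size-1 base case is level 6 (the tree spans levels 0 through 6, i.e. 7 levels counting the root), so the depth is the number of divisions: log_8(262144) = 6

The recursion tree depth is log_8(262144) = 6. At each level, the problem size is divided by 8, so it takes 6 divisions to reduce to a base case of size 1. The algorithm makes 4 recursive calls at each level.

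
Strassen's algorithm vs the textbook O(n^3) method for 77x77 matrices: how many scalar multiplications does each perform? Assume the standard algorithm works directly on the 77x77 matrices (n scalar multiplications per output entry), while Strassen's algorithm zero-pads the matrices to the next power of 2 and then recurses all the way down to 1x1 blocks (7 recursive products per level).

Matrix multiplication for 77x77 matrices:

Strassen's algorithm requires power-of-2 dimensions. Pad 77x77 to 128x128 (next power of 2).

Standard algorithm: 77^3 = 456533 multiplications
Strassen's algorithm: 7^(log2(128)) = 7^7 = 823543 multiplications
Difference: 456533 - 823543 = -367010 (Strassen uses MORE here due to padding overhead — for small or just-over-power-of-2 n, padding can outweigh the per-level savings)

Standard: 456533 multiplications (77^3). Strassen: 823543 multiplications (7^7, after padding to 128x128). Strassen reduces 8 recursive multiplications to 7 at each level.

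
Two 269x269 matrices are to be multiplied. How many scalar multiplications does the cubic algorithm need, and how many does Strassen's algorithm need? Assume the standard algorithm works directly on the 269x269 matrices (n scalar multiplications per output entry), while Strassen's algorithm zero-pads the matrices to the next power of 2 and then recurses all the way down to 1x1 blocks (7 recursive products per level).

Matrix multiplication for 269x269 matrices:

Strassen's algorithm requires power-of-2 dimensions. Pad 269x269 to 512x512 (next power of 2).

Standard algorithm: 269^3 = 19465109 multiplications
Strassen's algorithm: 7^(log2(512)) = 7^9 = 40353607 multiplications
Difference: 19465109 - 40353607 = -20888498 (Strassen uses MORE here due to padding overhead — for small or just-over-power-of-2 n, padding can outweigh the per-level savings)

Standard: 19465109 multiplications (269^3). Strassen: 40353607 multiplications (7^9, after padding to 512x512). Strassen reduces 8 recursive multiplications to 7 at each level.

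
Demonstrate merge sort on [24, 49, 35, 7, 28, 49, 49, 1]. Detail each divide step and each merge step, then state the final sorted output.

Merge sort trace:

Split: [24, 49, 35, 7, 28, 49, 49, 1] -> [24, 49, 35, 7] and [28, 49, 49, 1]
  Split: [24, 49, 35, 7] -> [24, 49] and [35, 7]
    Split: [24, 49] -> [24] and [49]
    Merge: [24] + [49] -> [24, 49]
    Split: [35, 7] -> [35] and [7]
    Merge: [35] + [7] -> [7, 35]
  Merge: [24, 49] + [7, 35] -> [7, 24, 35, 49]
  Split: [28, 49, 49, 1] -> [28, 49] and [49, 1]
    Split: [28, 49] -> [28] and [49]
    Merge: [28] + [49] -> [28, 49]
    Split: [49, 1] -> [49] and [1]
    Merge: [49] + [1] -> [1, 49]
  Merge: [28, 49] + [1, 49] -> [1, 28, 49, 49]
Merge: [7, 24, 35, 49] + [1, 28, 49, 49] -> [1, 7, 24, 28, 35, 49, 49, 49]

Final sorted array: [1, 7, 24, 28, 35, 49, 49, 49]

The merge sort proceeds by recursively splitting the array and merging sorted halves.
After all merges, the sorted array is [1, 7, 24, 28, 35, 49, 49, 49].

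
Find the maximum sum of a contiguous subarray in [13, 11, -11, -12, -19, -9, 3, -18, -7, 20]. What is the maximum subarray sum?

Using Kadane's algorithm on [13, 11, -11, -12, -19, -9, 3, -18, -7, 20]:

Scanning through the array:
Position 1 (value 11): max_ending_here = 24, max_so_far = 24
Position 2 (value -11): max_ending_here = 13, max_so_far = 24
Position 3 (value -12): max_ending_here = 1, max_so_far = 24
Position 4 (value -19): max_ending_here = -18, max_so_far = 24
Position 5 (value -9): max_ending_here = -9, max_so_far = 24
Position 6 (value 3): max_ending_here = 3, max_so_far = 24
Position 7 (value -18): max_ending_here = -15, max_so_far = 24
Position 8 (value -7): max_ending_here = -7, max_so_far = 24
Position 9 (value 20): max_ending_here = 20, max_so_far = 24

Maximum subarray: [13, 11]
Maximum sum: 24

The maximum subarray is [13, 11] with sum 24. This subarray runs from index 0 to index 1.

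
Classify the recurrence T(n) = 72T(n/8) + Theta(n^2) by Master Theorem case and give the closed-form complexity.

Master Theorem for T(n) = 72T(n/8) + O(n^2):

a = 72, b = 8, c = 2
log_b(a) = log_8(72) = 2.0566

Case 1: c = 2 < log_8(72) = 2.0566
T(n) = O(n^(log_8 72))

For T(n) = 72T(n/8) + O(n^2): log_8(72) = 2.0566. This is Case 1 of the Master Theorem (c < log_b(a), work dominated by leaves), giving O(n^(log_8 72)).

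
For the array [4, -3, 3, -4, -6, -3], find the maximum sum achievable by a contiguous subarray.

Using Kadane's algorithm on [4, -3, 3, -4, -6, -3]:

Scanning through the array:
Position 1 (value -3): max_ending_here = 1, max_so_far = 4
Position 2 (value 3): max_ending_here = 4, max_so_far = 4
Position 3 (value -4): max_ending_here = 0, max_so_far = 4
Position 4 (value -6): max_ending_here = -6, max_so_far = 4
Position 5 (value -3): max_ending_here = -3, max_so_far = 4

Maximum subarray: [4]
Maximum sum: 4

The maximum subarray is [4] with sum 4. This subarray runs from index 0 to index 0.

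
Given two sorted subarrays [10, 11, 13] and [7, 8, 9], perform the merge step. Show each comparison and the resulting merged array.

Merging process:

Compare 10 vs 7: take 7 from right. Merged: [7]
Compare 10 vs 8: take 8 from right. Merged: [7, 8]
Compare 10 vs 9: take 9 from right. Merged: [7, 8, 9]
Append remaining from left: [10, 11, 13]. Merged: [7, 8, 9, 10, 11, 13]

Final merged array: [7, 8, 9, 10, 11, 13]
Total comparisons: 3

The merged array is [7, 8, 9, 10, 11, 13], requiring 3 comparisons. The merge step runs in O(n) time where n is the total number of elements.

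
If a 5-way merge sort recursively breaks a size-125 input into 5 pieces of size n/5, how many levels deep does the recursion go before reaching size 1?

For divide and conquer with division factor 5:

Problem sizes at each level:
Level 0: 125
Level 1: 25
Level 2: 5
Level 3: 1

The root is level 0 and the size-1 base case is level 3 (the tree spans levels 0 through 3, i.e. 4 levels counting the root), so the depth is the number of divisions: log_5(125) = 3

The recursion tree depth is log_5(125) = 3. At each level, the problem size is divided by 5, so it takes 3 divisions to reduce to a base case of size 1. The algorithm makes 5 recursive calls at each level.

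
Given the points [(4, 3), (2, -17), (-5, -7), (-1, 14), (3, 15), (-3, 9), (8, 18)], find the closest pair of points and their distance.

Computing all pairwise distances among 7 points:

d((4, 3), (2, -17)) = 20.0998
d((4, 3), (-5, -7)) = 13.4536
d((4, 3), (-1, 14)) = 12.083
d((4, 3), (3, 15)) = 12.0416
d((4, 3), (-3, 9)) = 9.2195
d((4, 3), (8, 18)) = 15.5242
d((2, -17), (-5, -7)) = 12.2066
d((2, -17), (-1, 14)) = 31.1448
d((2, -17), (3, 15)) = 32.0156
d((2, -17), (-3, 9)) = 26.4764
d((2, -17), (8, 18)) = 35.5106
d((-5, -7), (-1, 14)) = 21.3776
d((-5, -7), (3, 15)) = 23.4094
d((-5, -7), (-3, 9)) = 16.1245
d((-5, -7), (8, 18)) = 28.178
d((-1, 14), (3, 15)) = 4.1231 <-- minimum
d((-1, 14), (-3, 9)) = 5.3852
d((-1, 14), (8, 18)) = 9.8489
d((3, 15), (-3, 9)) = 8.4853
d((3, 15), (8, 18)) = 5.831
d((-3, 9), (8, 18)) = 14.2127

Closest pair: (-1, 14) and (3, 15) with distance 4.1231

The closest pair is (-1, 14) and (3, 15) with Euclidean distance 4.1231. For 7 points, brute-force pairwise comparison is shown above. For large n, the divide-and-conquer algorithm (sort by x, recurse on halves, check the dividing strip) achieves O(n log n).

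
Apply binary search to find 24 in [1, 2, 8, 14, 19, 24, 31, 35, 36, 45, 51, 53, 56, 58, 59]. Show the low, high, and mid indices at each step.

Binary search for 24 in [1, 2, 8, 14, 19, 24, 31, 35, 36, 45, 51, 53, 56, 58, 59]:

lo=0, hi=14, mid=7, arr[mid]=35 -> 35 > 24, search left half
lo=0, hi=6, mid=3, arr[mid]=14 -> 14 < 24, search right half
lo=4, hi=6, mid=5, arr[mid]=24 -> Found target at index 5!

Binary search finds 24 at index 5 after 3 comparisons. The search repeatedly halves the search space by comparing with the middle element.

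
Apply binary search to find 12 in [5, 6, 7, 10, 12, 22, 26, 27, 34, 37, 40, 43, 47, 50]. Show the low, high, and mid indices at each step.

Binary search for 12 in [5, 6, 7, 10, 12, 22, 26, 27, 34, 37, 40, 43, 47, 50]:

lo=0, hi=13, mid=6, arr[mid]=26 -> 26 > 12, search left half
lo=0, hi=5, mid=2, arr[mid]=7 -> 7 < 12, search right half
lo=3, hi=5, mid=4, arr[mid]=12 -> Found target at index 4!

Binary search finds 12 at index 4 after 3 comparisons. The search repeatedly halves the search space by comparing with the middle element.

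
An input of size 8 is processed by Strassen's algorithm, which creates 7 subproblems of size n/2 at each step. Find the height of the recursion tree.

For divide and conquer with division factor 2:

Problem sizes at each level:
Level 0: 8
Level 1: 4
Level 2: 2
Level 3: 1

The root is level 0 and the size-1 base case is level 3 (the tree spans levels 0 through 3, i.e. 4 levels counting the root), so the depth is the number of divisions: log_2(8) = 3

The recursion tree depth is log_2(8) = 3. At each level, the problem size is divided by 2, so it takes 3 divisions to reduce to a base case of size 1. The algorithm makes 7 recursive calls at each level.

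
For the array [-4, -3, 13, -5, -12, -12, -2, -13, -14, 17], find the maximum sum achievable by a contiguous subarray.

Using Kadane's algorithm on [-4, -3, 13, -5, -12, -12, -2, -13, -14, 17]:

Scanning through the array:
Position 1 (value -3): max_ending_here = -3, max_so_far = -3
Position 2 (value 13): max_ending_here = 13, max_so_far = 13
Position 3 (value -5): max_ending_here = 8, max_so_far = 13
Position 4 (value -12): max_ending_here = -4, max_so_far = 13
Position 5 (value -12): max_ending_here = -12, max_so_far = 13
Position 6 (value -2): max_ending_here = -2, max_so_far = 13
Position 7 (value -13): max_ending_here = -13, max_so_far = 13
Position 8 (value -14): max_ending_here = -14, max_so_far = 13
Position 9 (value 17): max_ending_here = 17, max_so_far = 17

Maximum subarray: [17]
Maximum sum: 17

The maximum subarray is [17] with sum 17. This subarray runs from index 9 to index 9.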